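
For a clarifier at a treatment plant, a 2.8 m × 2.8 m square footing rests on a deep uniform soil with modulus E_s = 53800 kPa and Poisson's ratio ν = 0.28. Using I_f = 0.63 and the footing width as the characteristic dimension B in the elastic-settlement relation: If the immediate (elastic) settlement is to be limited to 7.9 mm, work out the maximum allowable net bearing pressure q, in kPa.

S_e = q·B·(1−ν²)/E_s · I_f  ⇒  q = S_e·E_s / (B·(1−ν²)·I_f).
q = 0.0079 × 53800 / (2.8 × 0.9216 × 0.63) = 261.4 kPa

q ≈ 261 kPa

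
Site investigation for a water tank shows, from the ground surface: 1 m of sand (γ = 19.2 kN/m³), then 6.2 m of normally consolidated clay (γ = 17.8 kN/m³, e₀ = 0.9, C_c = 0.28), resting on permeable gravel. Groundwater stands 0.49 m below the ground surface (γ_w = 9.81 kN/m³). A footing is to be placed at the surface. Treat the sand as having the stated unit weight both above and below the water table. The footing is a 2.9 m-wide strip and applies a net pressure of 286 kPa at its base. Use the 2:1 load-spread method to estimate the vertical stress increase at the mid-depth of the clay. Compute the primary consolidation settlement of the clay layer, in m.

S_c ≈ 0.554 m

Mid-depth of clay below the ground surface: z = 1 + 6.2/2 = 4.1 m.
Total vertical stress at mid-clay: σ_v = 19.2×1 + 17.8×3.1 = 74.38 kPa.
Pore pressure: u = 9.81×(4.1 − 0.49) = 35.414 kPa.
Initial effective stress: σ'_0 = σ_v − u = 74.38 − 35.414 = 38.966 kPa.
Stress increase at mid-clay by the 2:1 spreading method:
Δσ = qB/(B+z) = 286×2.9/(2.9+4.1) = 118.49 kPa
Final effective stress: σ'_f = σ'_0 + Δσ = 38.966 + 118.49 = 157.46 kPa.
Normally consolidated clay, so the full stress increment lies on the virgin compression line:
S_c = C_c·H/(1+e₀)·log₁₀(σ'_f/σ'_0) = 0.28×6.2/(1+0.9)×log₁₀(157.46/38.966)
    = 0.91368 × 0.60648 = 0.5541 m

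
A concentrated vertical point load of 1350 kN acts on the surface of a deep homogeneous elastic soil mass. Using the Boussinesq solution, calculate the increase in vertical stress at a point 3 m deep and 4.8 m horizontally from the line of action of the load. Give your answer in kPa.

Δσ_z ≈ 3 kPa

Boussinesq vertical stress below a point load on an elastic half-space:
Δσ_z = 3P/(2πz²) · [1 + (r/z)²]^(−5/2)
r/z = 4.8/3 = 1.6; [1+(r/z)²]^(−5/2) = 0.041819.
Δσ_z = 3×1350/(2π×3²) × 0.041819 = 71.62 × 0.041819 = 2.995 kPa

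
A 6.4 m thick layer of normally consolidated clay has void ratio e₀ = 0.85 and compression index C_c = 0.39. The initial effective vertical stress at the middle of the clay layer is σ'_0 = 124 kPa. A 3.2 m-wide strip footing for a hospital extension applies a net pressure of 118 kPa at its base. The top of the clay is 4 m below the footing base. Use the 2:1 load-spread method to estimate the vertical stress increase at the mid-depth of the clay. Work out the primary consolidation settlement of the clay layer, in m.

S_c ≈ 0.15 m

Mid-depth of clay below the footing base: z = 4 + 6.4/2 = 7.2 m.
Stress increase at mid-clay by the 2:1 spreading method:
Δσ = qB/(B+z) = 118×3.2/(3.2+7.2) = 36.308 kPa
Final effective stress: σ'_f = σ'_0 + Δσ = 124 + 36.308 = 160.31 kPa.
Normally consolidated clay, so the full stress increment lies on the virgin compression line:
S_c = C_c·H/(1+e₀)·log₁₀(σ'_f/σ'_0) = 0.39×6.4/(1+0.85)×log₁₀(160.31/124)
    = 1.3492 × 0.11154 = 0.1505 m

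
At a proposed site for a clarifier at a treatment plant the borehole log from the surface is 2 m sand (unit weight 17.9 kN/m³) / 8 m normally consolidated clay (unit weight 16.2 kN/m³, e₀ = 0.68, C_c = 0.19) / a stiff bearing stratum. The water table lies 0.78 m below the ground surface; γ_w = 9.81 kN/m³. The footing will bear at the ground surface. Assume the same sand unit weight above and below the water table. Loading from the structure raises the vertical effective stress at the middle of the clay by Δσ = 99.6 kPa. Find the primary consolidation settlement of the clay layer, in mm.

S_c ≈ 434 mm

Mid-depth of clay below the ground surface: z = 2 + 8/2 = 6 m.
Total vertical stress at mid-clay: σ_v = 17.9×2 + 16.2×4 = 100.6 kPa.
Pore pressure: u = 9.81×(6 − 0.78) = 51.208 kPa.
Initial effective stress: σ'_0 = σ_v − u = 100.6 − 51.208 = 49.392 kPa.
Final effective stress: σ'_f = σ'_0 + Δσ = 49.392 + 99.6 = 148.99 kPa.
Normally consolidated clay, so the full stress increment lies on the virgin compression line:
S_c = C_c·H/(1+e₀)·log₁₀(σ'_f/σ'_0) = 0.19×8/(1+0.68)×log₁₀(148.99/49.392)
    = 0.90476 × 0.4795 = 0.4338 m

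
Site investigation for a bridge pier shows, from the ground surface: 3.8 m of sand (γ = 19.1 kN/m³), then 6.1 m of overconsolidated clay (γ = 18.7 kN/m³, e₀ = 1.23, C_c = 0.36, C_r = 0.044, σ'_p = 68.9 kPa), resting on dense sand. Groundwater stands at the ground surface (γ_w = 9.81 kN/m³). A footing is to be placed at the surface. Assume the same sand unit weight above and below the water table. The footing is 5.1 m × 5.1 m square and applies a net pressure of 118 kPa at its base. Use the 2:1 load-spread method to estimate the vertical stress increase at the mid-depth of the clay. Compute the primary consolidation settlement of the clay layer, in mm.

S_c ≈ 89.5 mm

Mid-depth of clay below the ground surface: z = 3.8 + 6.1/2 = 6.85 m.
Total vertical stress at mid-clay: σ_v = 19.1×3.8 + 18.7×3.05 = 129.62 kPa.
Pore pressure: u = 9.81×(6.85 − 0) = 67.198 kPa.
Initial effective stress: σ'_0 = σ_v − u = 129.62 − 67.198 = 62.422 kPa.
Stress increase at mid-clay by the 2:1 spreading method:
Δσ = qBL/((B+z)(L+z)) = 118×5.1×5.1/((5.1+6.85)(5.1+6.85)) = 21.492 kPa
Final effective stress: σ'_f = 62.422 + 21.492 = 83.914 kPa.
σ'_f = 83.914 > σ'_p = 68.9 kPa, so the stress path crosses the preconsolidation pressure — recompression up to σ'_p, then virgin compression beyond:
S_c = H/(1+e₀)·[C_r·log₁₀(σ'_p/σ'_0) + C_c·log₁₀(σ'_f/σ'_p)]
    = 6.1/2.23 × [0.044×log₁₀(68.9/62.422) + 0.36×log₁₀(83.914/68.9)]
    = 2.7354 × [0.0018868 + 0.030821] = 0.08947 m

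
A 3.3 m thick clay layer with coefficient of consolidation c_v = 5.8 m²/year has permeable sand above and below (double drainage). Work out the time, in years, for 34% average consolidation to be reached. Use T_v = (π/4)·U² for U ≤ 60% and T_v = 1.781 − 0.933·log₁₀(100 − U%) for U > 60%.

Drainage path length: H_d = H/2 = 1.65 m (double drainage).
U ≤ 60%: T_v = (π/4)·U² = (π/4)×0.34² = 0.090792.
t = T_v·H_d²/c_v = 0.090792×1.65²/5.8 = 0.04262 years.

t ≈ 0.0426 years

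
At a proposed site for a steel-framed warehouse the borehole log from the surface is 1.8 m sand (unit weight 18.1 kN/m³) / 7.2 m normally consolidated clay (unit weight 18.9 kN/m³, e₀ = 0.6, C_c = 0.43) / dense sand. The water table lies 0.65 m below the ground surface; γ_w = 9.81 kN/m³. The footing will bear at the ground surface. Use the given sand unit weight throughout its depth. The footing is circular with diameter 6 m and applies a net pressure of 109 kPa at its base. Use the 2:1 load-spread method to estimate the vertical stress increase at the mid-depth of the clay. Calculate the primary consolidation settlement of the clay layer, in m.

Mid-depth of clay below the ground surface: z = 1.8 + 7.2/2 = 5.4 m.
Total vertical stress at mid-clay: σ_v = 18.1×1.8 + 18.9×3.6 = 100.62 kPa.
Pore pressure: u = 9.81×(5.4 − 0.65) = 46.598 kPa.
Initial effective stress: σ'_0 = σ_v − u = 100.62 − 46.598 = 54.022 kPa.
Stress increase at mid-clay by the 2:1 spreading method:
Δσ ≈ qD²/(D+z)² = 109×6²/(6+5.4)² = 30.194 kPa
Final effective stress: σ'_f = σ'_0 + Δσ = 54.022 + 30.194 = 84.216 kPa.
Normally consolidated clay, so the full stress increment lies on the virgin compression line:
S_c = C_c·H/(1+e₀)·log₁₀(σ'_f/σ'_0) = 0.43×7.2/(1+0.6)×log₁₀(84.216/54.022)
    = 1.935 × 0.19282 = 0.3731 m

S_c ≈ 0.373 m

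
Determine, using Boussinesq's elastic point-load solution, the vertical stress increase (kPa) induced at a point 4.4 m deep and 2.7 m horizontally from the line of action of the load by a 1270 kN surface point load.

Boussinesq vertical stress below a point load on an elastic half-space:
Δσ_z = 3P/(2πz²) · [1 + (r/z)²]^(−5/2)
r/z = 2.7/4.4 = 0.61364; [1+(r/z)²]^(−5/2) = 0.4498.
Δσ_z = 3×1270/(2π×4.4²) × 0.4498 = 31.321 × 0.4498 = 14.09 kPa

Δσ_z ≈ 14.1 kPa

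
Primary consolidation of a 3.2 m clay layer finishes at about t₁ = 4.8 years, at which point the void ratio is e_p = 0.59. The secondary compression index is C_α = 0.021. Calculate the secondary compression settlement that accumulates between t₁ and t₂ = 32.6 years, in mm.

S_s ≈ 35.2 mm

Secondary compression: S_s = C_α·H/(1+e_p)·log₁₀(t₂/t₁)
S_s = 0.021×3.2/(1+0.59)×log₁₀(32.6/4.8)
    = 0.04226 × 0.832 = 0.03516 m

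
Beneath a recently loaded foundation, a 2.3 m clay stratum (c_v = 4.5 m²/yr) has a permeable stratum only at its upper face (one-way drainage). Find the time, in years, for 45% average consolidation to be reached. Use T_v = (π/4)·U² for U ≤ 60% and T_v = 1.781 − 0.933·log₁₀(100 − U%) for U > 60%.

t ≈ 0.187 years

Drainage path length: H_d = H = 2.3 m (single drainage).
U ≤ 60%: T_v = (π/4)·U² = (π/4)×0.45² = 0.15904.
t = T_v·H_d²/c_v = 0.15904×2.3²/4.5 = 0.187 years.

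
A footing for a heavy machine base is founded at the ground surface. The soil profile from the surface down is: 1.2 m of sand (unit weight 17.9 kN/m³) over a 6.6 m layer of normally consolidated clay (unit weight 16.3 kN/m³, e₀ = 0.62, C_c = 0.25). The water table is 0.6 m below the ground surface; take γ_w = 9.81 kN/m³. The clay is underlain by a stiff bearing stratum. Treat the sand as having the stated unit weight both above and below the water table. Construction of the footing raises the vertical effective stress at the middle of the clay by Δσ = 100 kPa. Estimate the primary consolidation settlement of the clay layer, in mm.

S_c ≈ 579 mm

Mid-depth of clay below the ground surface: z = 1.2 + 6.6/2 = 4.5 m.
Total vertical stress at mid-clay: σ_v = 17.9×1.2 + 16.3×3.3 = 75.27 kPa.
Pore pressure: u = 9.81×(4.5 − 0.6) = 38.259 kPa.
Initial effective stress: σ'_0 = σ_v − u = 75.27 − 38.259 = 37.011 kPa.
Final effective stress: σ'_f = σ'_0 + Δσ = 37.011 + 100 = 137.01 kPa.
Normally consolidated clay, so the full stress increment lies on the virgin compression line:
S_c = C_c·H/(1+e₀)·log₁₀(σ'_f/σ'_0) = 0.25×6.6/(1+0.62)×log₁₀(137.01/37.011)
    = 1.0185 × 0.56842 = 0.5789 m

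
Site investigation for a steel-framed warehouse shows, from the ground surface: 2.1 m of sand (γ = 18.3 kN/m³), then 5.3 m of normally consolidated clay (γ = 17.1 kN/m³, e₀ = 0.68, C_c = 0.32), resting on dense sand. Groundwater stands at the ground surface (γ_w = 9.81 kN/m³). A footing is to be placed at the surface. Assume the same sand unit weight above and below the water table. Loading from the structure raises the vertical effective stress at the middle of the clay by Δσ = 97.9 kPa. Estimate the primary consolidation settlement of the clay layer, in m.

S_c ≈ 0.566 m

Mid-depth of clay below the ground surface: z = 2.1 + 5.3/2 = 4.75 m.
Total vertical stress at mid-clay: σ_v = 18.3×2.1 + 17.1×2.65 = 83.745 kPa.
Pore pressure: u = 9.81×(4.75 − 0) = 46.598 kPa.
Initial effective stress: σ'_0 = σ_v − u = 83.745 − 46.598 = 37.147 kPa.
Final effective stress: σ'_f = σ'_0 + Δσ = 37.147 + 97.9 = 135.05 kPa.
Normally consolidated clay, so the full stress increment lies on the virgin compression line:
S_c = C_c·H/(1+e₀)·log₁₀(σ'_f/σ'_0) = 0.32×5.3/(1+0.68)×log₁₀(135.05/37.147)
    = 1.0095 × 0.56057 = 0.5659 m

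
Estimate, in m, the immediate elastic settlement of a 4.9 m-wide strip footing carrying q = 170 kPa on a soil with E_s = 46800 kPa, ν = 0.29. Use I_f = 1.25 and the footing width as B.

S_e ≈ 0.0204 m

Immediate (elastic) settlement: S_e = q·B·(1−ν²)/E_s · I_f.
S_e = 170 × 4.9 × (1 − 0.29²) / 46800 × 1.25
    = 170 × 4.9 × 0.9159 / 46800 × 1.25
    = 0.02038 m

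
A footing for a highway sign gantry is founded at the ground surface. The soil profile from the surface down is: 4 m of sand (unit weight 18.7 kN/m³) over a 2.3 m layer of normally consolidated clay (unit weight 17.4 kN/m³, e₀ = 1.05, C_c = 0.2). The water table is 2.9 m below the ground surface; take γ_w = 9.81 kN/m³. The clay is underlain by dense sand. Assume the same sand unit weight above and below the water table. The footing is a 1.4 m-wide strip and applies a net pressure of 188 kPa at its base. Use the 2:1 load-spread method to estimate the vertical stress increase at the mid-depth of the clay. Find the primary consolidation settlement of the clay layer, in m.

S_c ≈ 0.0429 m

Mid-depth of clay below the ground surface: z = 4 + 2.3/2 = 5.15 m.
Total vertical stress at mid-clay: σ_v = 18.7×4 + 17.4×1.15 = 94.81 kPa.
Pore pressure: u = 9.81×(5.15 − 2.9) = 22.073 kPa.
Initial effective stress: σ'_0 = σ_v − u = 94.81 − 22.073 = 72.737 kPa.
Stress increase at mid-clay by the 2:1 spreading method:
Δσ = qB/(B+z) = 188×1.4/(1.4+5.15) = 40.183 kPa
Final effective stress: σ'_f = σ'_0 + Δσ = 72.737 + 40.183 = 112.92 kPa.
Normally consolidated clay, so the full stress increment lies on the virgin compression line:
S_c = C_c·H/(1+e₀)·log₁₀(σ'_f/σ'_0) = 0.2×2.3/(1+1.05)×log₁₀(112.92/72.737)
    = 0.22439 × 0.19102 = 0.04286 m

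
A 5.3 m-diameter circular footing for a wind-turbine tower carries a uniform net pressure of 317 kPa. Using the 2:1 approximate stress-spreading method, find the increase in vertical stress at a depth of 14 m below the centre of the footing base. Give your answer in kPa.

By the 2:1 method the load spreads at 1 horizontal : 2 vertical, so at depth z the loaded area has grown by z in each plan dimension:
Δσ ≈ qD²/(D+z)² = 317×5.3²/(5.3+14)² = 23.905 kPa

Δσ_z ≈ 23.9 kPa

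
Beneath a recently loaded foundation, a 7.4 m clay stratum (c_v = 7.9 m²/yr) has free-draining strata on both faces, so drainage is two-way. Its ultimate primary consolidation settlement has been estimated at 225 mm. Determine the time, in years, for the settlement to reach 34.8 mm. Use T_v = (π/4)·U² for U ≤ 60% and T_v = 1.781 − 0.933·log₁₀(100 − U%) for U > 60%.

Drainage path length: H_d = H/2 = 3.7 m (double drainage).
U = S(t)/S_ult = 34.8/225 = 0.1547.
U ≤ 60%: T_v = (π/4)·U² = (π/4)×0.15467² = 0.018788.
t = T_v·H_d²/c_v = 0.018788×3.7²/7.9 = 0.03256 years.

t ≈ 0.0326 years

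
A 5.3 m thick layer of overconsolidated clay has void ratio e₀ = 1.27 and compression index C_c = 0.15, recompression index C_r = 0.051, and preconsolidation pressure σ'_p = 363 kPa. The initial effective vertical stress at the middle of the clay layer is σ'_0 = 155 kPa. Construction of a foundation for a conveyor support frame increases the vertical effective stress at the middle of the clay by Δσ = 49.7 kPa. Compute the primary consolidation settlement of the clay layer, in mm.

S_c ≈ 14.4 mm

Final effective stress: σ'_f = 155 + 49.7 = 204.7 kPa.
σ'_f = 204.7 ≤ σ'_p = 363 kPa, so the clay remains overconsolidated and only the recompression index applies:
S_c = C_r·H/(1+e₀)·log₁₀(σ'_f/σ'_0) = 0.051×5.3/2.27×log₁₀(204.7/155)
    = 0.11907 × 0.12079 = 0.01438 m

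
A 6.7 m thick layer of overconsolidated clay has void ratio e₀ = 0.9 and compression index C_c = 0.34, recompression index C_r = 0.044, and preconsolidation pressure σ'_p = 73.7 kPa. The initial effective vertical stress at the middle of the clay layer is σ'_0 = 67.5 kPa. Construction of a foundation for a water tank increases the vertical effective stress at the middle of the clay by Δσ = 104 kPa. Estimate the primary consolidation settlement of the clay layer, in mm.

Final effective stress: σ'_f = 67.5 + 104 = 171.5 kPa.
σ'_f = 171.5 > σ'_p = 73.7 kPa, so the stress path crosses the preconsolidation pressure — recompression up to σ'_p, then virgin compression beyond:
S_c = H/(1+e₀)·[C_r·log₁₀(σ'_p/σ'_0) + C_c·log₁₀(σ'_f/σ'_p)]
    = 6.7/1.9 × [0.044×log₁₀(73.7/67.5) + 0.34×log₁₀(171.5/73.7)]
    = 3.5263 × [0.0016792 + 0.12471] = 0.4457 m

S_c ≈ 446 mm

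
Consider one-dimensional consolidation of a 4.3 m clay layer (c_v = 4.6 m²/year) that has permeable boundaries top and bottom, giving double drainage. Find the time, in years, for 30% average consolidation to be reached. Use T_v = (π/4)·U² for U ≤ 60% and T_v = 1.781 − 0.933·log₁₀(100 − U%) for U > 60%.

Drainage path length: H_d = H/2 = 2.15 m (double drainage).
U ≤ 60%: T_v = (π/4)·U² = (π/4)×0.3² = 0.070686.
t = T_v·H_d²/c_v = 0.070686×2.15²/4.6 = 0.07103 years.

t ≈ 0.071 years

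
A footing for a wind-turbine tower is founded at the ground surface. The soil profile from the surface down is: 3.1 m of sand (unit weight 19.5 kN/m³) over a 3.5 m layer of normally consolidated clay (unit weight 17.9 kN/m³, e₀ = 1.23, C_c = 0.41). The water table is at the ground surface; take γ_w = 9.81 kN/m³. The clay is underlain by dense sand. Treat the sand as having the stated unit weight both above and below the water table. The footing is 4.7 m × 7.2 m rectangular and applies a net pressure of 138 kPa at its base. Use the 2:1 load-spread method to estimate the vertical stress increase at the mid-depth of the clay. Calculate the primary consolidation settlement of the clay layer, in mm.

S_c ≈ 182 mm

Mid-depth of clay below the ground surface: z = 3.1 + 3.5/2 = 4.85 m.
Total vertical stress at mid-clay: σ_v = 19.5×3.1 + 17.9×1.75 = 91.775 kPa.
Pore pressure: u = 9.81×(4.85 − 0) = 47.578 kPa.
Initial effective stress: σ'_0 = σ_v − u = 91.775 − 47.578 = 44.197 kPa.
Stress increase at mid-clay by the 2:1 spreading method:
Δσ = qBL/((B+z)(L+z)) = 138×4.7×7.2/((4.7+4.85)(7.2+4.85)) = 40.581 kPa
Final effective stress: σ'_f = σ'_0 + Δσ = 44.197 + 40.581 = 84.778 kPa.
Normally consolidated clay, so the full stress increment lies on the virgin compression line:
S_c = C_c·H/(1+e₀)·log₁₀(σ'_f/σ'_0) = 0.41×3.5/(1+1.23)×log₁₀(84.778/44.197)
    = 0.6435 × 0.28289 = 0.182 m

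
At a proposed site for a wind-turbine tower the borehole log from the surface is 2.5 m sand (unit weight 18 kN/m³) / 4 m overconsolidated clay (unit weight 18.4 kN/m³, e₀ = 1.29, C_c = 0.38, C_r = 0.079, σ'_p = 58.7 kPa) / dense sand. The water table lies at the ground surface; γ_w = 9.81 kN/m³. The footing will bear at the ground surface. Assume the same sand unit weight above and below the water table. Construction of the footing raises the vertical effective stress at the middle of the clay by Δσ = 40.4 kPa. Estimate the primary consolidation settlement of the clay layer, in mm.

Mid-depth of clay below the ground surface: z = 2.5 + 4/2 = 4.5 m.
Total vertical stress at mid-clay: σ_v = 18×2.5 + 18.4×2 = 81.8 kPa.
Pore pressure: u = 9.81×(4.5 − 0) = 44.145 kPa.
Initial effective stress: σ'_0 = σ_v − u = 81.8 − 44.145 = 37.655 kPa.
Final effective stress: σ'_f = 37.655 + 40.4 = 78.055 kPa.
σ'_f = 78.055 > σ'_p = 58.7 kPa, so the stress path crosses the preconsolidation pressure — recompression up to σ'_p, then virgin compression beyond:
S_c = H/(1+e₀)·[C_r·log₁₀(σ'_p/σ'_0) + C_c·log₁₀(σ'_f/σ'_p)]
    = 4/2.29 × [0.079×log₁₀(58.7/37.655) + 0.38×log₁₀(78.055/58.7)]
    = 1.7467 × [0.015232 + 0.04703] = 0.1088 m

S_c ≈ 109 mm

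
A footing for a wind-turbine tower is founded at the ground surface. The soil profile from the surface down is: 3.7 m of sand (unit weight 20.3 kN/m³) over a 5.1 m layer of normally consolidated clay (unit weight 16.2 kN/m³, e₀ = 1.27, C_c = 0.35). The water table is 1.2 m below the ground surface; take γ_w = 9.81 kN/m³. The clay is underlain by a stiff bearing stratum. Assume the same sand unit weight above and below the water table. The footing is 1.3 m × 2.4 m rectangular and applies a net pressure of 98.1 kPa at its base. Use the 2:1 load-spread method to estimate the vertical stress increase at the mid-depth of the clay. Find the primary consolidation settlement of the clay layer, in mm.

S_c ≈ 23.1 mm

Mid-depth of clay below the ground surface: z = 3.7 + 5.1/2 = 6.25 m.
Total vertical stress at mid-clay: σ_v = 20.3×3.7 + 16.2×2.55 = 116.42 kPa.
Pore pressure: u = 9.81×(6.25 − 1.2) = 49.541 kPa.
Initial effective stress: σ'_0 = σ_v − u = 116.42 − 49.541 = 66.879 kPa.
Stress increase at mid-clay by the 2:1 spreading method:
Δσ = qBL/((B+z)(L+z)) = 98.1×1.3×2.4/((1.3+6.25)(2.4+6.25)) = 4.6866 kPa
Final effective stress: σ'_f = σ'_0 + Δσ = 66.879 + 4.6866 = 71.566 kPa.
Normally consolidated clay, so the full stress increment lies on the virgin compression line:
S_c = C_c·H/(1+e₀)·log₁₀(σ'_f/σ'_0) = 0.35×5.1/(1+1.27)×log₁₀(71.566/66.879)
    = 0.78634 × 0.029417 = 0.02313 m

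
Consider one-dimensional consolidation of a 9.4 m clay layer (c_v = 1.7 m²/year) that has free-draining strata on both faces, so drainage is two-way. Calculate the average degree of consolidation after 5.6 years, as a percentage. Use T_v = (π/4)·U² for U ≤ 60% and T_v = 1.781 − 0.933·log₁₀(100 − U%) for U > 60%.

Drainage path length: H_d = H/2 = 4.7 m (double drainage).
T_v = c_v·t/H_d² = 1.7×5.6/4.7² = 0.43096.
T_v = 0.43096 corresponds to the U > 60% branch:
U = 1 − 10^((1.781 − T_v)/0.933)/100 = 0.7201

U ≈ 72 %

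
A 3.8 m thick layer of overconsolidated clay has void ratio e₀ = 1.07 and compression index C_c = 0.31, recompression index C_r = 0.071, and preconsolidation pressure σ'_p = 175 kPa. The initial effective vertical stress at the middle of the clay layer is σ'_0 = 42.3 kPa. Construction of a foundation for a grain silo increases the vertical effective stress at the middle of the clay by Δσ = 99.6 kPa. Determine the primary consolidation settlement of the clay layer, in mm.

S_c ≈ 68.5 mm

Final effective stress: σ'_f = 42.3 + 99.6 = 141.9 kPa.
σ'_f = 141.9 ≤ σ'_p = 175 kPa, so the clay remains overconsolidated and only the recompression index applies:
S_c = C_r·H/(1+e₀)·log₁₀(σ'_f/σ'_0) = 0.071×3.8/2.07×log₁₀(141.9/42.3)
    = 0.13033 × 0.52564 = 0.06851 m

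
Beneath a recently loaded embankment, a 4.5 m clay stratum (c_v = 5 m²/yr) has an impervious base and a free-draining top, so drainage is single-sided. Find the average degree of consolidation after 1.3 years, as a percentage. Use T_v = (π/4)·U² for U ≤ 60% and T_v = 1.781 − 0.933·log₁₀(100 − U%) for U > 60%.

U ≈ 63.3 %

Drainage path length: H_d = H = 4.5 m (single drainage).
T_v = c_v·t/H_d² = 5×1.3/4.5² = 0.32099.
T_v = 0.32099 corresponds to the U > 60% branch:
U = 1 − 10^((1.781 − T_v)/0.933)/100 = 0.6328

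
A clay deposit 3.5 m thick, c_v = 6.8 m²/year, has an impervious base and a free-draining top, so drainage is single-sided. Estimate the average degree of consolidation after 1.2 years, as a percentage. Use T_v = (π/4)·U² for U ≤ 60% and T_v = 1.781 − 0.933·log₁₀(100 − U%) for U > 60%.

Drainage path length: H_d = H = 3.5 m (single drainage).
T_v = c_v·t/H_d² = 6.8×1.2/3.5² = 0.66612.
T_v = 0.66612 corresponds to the U > 60% branch:
U = 1 − 10^((1.781 − T_v)/0.933)/100 = 0.8433

U ≈ 84.3 %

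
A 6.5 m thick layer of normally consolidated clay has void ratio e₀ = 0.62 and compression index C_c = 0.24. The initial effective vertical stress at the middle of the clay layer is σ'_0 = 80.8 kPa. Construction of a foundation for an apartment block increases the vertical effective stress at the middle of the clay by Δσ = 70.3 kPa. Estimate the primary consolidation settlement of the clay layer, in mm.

Final effective stress: σ'_f = σ'_0 + Δσ = 80.8 + 70.3 = 151.1 kPa.
Normally consolidated clay, so the full stress increment lies on the virgin compression line:
S_c = C_c·H/(1+e₀)·log₁₀(σ'_f/σ'_0) = 0.24×6.5/(1+0.62)×log₁₀(151.1/80.8)
    = 0.96296 × 0.27185 = 0.2618 m

S_c ≈ 262 mm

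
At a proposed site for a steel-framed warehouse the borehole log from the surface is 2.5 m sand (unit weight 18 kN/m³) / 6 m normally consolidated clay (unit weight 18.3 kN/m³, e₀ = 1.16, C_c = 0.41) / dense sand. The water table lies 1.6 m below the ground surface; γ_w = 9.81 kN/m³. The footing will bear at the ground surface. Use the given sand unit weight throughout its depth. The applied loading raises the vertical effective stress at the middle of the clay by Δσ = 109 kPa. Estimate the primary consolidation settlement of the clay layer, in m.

S_c ≈ 0.504 m

Mid-depth of clay below the ground surface: z = 2.5 + 6/2 = 5.5 m.
Total vertical stress at mid-clay: σ_v = 18×2.5 + 18.3×3 = 99.9 kPa.
Pore pressure: u = 9.81×(5.5 − 1.6) = 38.259 kPa.
Initial effective stress: σ'_0 = σ_v − u = 99.9 − 38.259 = 61.641 kPa.
Final effective stress: σ'_f = σ'_0 + Δσ = 61.641 + 109 = 170.64 kPa.
Normally consolidated clay, so the full stress increment lies on the virgin compression line:
S_c = C_c·H/(1+e₀)·log₁₀(σ'_f/σ'_0) = 0.41×6/(1+1.16)×log₁₀(170.64/61.641)
    = 1.1389 × 0.44221 = 0.5036 m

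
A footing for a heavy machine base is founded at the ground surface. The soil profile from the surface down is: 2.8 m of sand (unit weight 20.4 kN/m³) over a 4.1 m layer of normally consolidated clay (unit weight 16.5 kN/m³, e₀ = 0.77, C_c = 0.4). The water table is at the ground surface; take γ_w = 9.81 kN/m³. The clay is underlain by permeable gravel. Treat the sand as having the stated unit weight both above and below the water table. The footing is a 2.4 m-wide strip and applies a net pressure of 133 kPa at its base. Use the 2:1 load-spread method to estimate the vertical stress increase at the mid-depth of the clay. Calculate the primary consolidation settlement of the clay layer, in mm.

S_c ≈ 282 mm

Mid-depth of clay below the ground surface: z = 2.8 + 4.1/2 = 4.85 m.
Total vertical stress at mid-clay: σ_v = 20.4×2.8 + 16.5×2.05 = 90.945 kPa.
Pore pressure: u = 9.81×(4.85 − 0) = 47.578 kPa.
Initial effective stress: σ'_0 = σ_v − u = 90.945 − 47.578 = 43.367 kPa.
Stress increase at mid-clay by the 2:1 spreading method:
Δσ = qB/(B+z) = 133×2.4/(2.4+4.85) = 44.028 kPa
Final effective stress: σ'_f = σ'_0 + Δσ = 43.367 + 44.028 = 87.395 kPa.
Normally consolidated clay, so the full stress increment lies on the virgin compression line:
S_c = C_c·H/(1+e₀)·log₁₀(σ'_f/σ'_0) = 0.4×4.1/(1+0.77)×log₁₀(87.395/43.367)
    = 0.92655 × 0.30433 = 0.282 m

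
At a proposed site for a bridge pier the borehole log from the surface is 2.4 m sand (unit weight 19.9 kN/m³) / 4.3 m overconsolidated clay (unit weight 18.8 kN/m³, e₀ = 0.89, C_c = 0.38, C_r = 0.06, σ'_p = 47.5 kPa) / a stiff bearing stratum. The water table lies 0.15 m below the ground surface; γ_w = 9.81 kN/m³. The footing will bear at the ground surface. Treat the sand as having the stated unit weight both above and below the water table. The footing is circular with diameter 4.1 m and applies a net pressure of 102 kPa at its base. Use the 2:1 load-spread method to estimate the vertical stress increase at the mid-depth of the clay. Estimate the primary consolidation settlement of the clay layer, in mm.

S_c ≈ 138 mm

Mid-depth of clay below the ground surface: z = 2.4 + 4.3/2 = 4.55 m.
Total vertical stress at mid-clay: σ_v = 19.9×2.4 + 18.8×2.15 = 88.18 kPa.
Pore pressure: u = 9.81×(4.55 − 0.15) = 43.164 kPa.
Initial effective stress: σ'_0 = σ_v − u = 88.18 − 43.164 = 45.016 kPa.
Stress increase at mid-clay by the 2:1 spreading method:
Δσ ≈ qD²/(D+z)² = 102×4.1²/(4.1+4.55)² = 22.916 kPa
Final effective stress: σ'_f = 45.016 + 22.916 = 67.932 kPa.
σ'_f = 67.932 > σ'_p = 47.5 kPa, so the stress path crosses the preconsolidation pressure — recompression up to σ'_p, then virgin compression beyond:
S_c = H/(1+e₀)·[C_r·log₁₀(σ'_p/σ'_0) + C_c·log₁₀(σ'_f/σ'_p)]
    = 4.3/1.89 × [0.06×log₁₀(47.5/45.016) + 0.38×log₁₀(67.932/47.5)]
    = 2.2751 × [0.0013996 + 0.059045] = 0.1375 m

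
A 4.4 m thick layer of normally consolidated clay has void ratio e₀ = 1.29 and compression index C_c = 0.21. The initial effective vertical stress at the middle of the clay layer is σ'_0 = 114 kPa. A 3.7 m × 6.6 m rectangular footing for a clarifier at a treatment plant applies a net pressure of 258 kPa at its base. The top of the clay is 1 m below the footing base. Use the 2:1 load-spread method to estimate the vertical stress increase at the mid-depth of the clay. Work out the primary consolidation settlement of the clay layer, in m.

S_c ≈ 0.105 m

Mid-depth of clay below the footing base: z = 1 + 4.4/2 = 3.2 m.
Stress increase at mid-clay by the 2:1 spreading method:
Δσ = qBL/((B+z)(L+z)) = 258×3.7×6.6/((3.7+3.2)(6.6+3.2)) = 93.173 kPa
Final effective stress: σ'_f = σ'_0 + Δσ = 114 + 93.173 = 207.17 kPa.
Normally consolidated clay, so the full stress increment lies on the virgin compression line:
S_c = C_c·H/(1+e₀)·log₁₀(σ'_f/σ'_0) = 0.21×4.4/(1+1.29)×log₁₀(207.17/114)
    = 0.40349 × 0.25942 = 0.1047 m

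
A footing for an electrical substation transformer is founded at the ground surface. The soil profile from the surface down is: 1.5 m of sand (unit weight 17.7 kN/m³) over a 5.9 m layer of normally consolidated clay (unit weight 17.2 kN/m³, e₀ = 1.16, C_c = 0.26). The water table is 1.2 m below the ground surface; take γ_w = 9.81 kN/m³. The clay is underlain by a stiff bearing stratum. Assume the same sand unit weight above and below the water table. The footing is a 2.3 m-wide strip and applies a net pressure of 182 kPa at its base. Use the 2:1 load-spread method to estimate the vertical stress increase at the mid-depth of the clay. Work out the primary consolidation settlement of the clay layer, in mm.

S_c ≈ 266 mm

Mid-depth of clay below the ground surface: z = 1.5 + 5.9/2 = 4.45 m.
Total vertical stress at mid-clay: σ_v = 17.7×1.5 + 17.2×2.95 = 77.29 kPa.
Pore pressure: u = 9.81×(4.45 − 1.2) = 31.883 kPa.
Initial effective stress: σ'_0 = σ_v − u = 77.29 − 31.883 = 45.407 kPa.
Stress increase at mid-clay by the 2:1 spreading method:
Δσ = qB/(B+z) = 182×2.3/(2.3+4.45) = 62.015 kPa
Final effective stress: σ'_f = σ'_0 + Δσ = 45.407 + 62.015 = 107.42 kPa.
Normally consolidated clay, so the full stress increment lies on the virgin compression line:
S_c = C_c·H/(1+e₀)·log₁₀(σ'_f/σ'_0) = 0.26×5.9/(1+1.16)×log₁₀(107.42/45.407)
    = 0.71019 × 0.37396 = 0.2656 m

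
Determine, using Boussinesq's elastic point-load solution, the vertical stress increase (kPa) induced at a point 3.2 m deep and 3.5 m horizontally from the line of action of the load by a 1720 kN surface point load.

Boussinesq vertical stress below a point load on an elastic half-space:
Δσ_z = 3P/(2πz²) · [1 + (r/z)²]^(−5/2)
r/z = 3.5/3.2 = 1.0938; [1+(r/z)²]^(−5/2) = 0.13989.
Δσ_z = 3×1720/(2π×3.2²) × 0.13989 = 80.199 × 0.13989 = 11.22 kPa

Δσ_z ≈ 11.2 kPa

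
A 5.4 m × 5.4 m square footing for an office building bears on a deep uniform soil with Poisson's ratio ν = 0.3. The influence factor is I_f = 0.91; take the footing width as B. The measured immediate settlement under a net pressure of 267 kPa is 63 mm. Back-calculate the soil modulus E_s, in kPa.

E_s ≈ 19000 kPa

S_e = q·B·(1−ν²)/E_s · I_f  ⇒  E_s = q·B·(1−ν²)·I_f / S_e.
E_s = 267 × 5.4 × 0.91 × 0.91 / 0.063 = 18950 kPa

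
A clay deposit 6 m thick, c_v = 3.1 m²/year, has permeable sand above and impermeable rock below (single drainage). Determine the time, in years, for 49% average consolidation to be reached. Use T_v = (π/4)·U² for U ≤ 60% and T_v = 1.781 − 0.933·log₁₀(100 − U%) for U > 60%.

Drainage path length: H_d = H = 6 m (single drainage).
U ≤ 60%: T_v = (π/4)·U² = (π/4)×0.49² = 0.18857.
t = T_v·H_d²/c_v = 0.18857×6²/3.1 = 2.19 years.

t ≈ 2.19 years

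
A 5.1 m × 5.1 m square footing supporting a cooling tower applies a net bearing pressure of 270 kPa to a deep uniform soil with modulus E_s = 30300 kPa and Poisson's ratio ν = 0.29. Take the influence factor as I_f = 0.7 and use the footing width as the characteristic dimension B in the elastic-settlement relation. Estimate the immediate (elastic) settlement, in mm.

S_e ≈ 29.1 mm

Immediate (elastic) settlement: S_e = q·B·(1−ν²)/E_s · I_f.
S_e = 270 × 5.1 × (1 − 0.29²) / 30300 × 0.7
    = 270 × 5.1 × 0.9159 / 30300 × 0.7
    = 0.02914 m = 29.14 mm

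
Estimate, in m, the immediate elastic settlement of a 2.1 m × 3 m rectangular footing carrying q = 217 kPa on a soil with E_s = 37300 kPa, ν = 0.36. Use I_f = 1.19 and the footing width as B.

S_e ≈ 0.0127 m

Immediate (elastic) settlement: S_e = q·B·(1−ν²)/E_s · I_f.
S_e = 217 × 2.1 × (1 − 0.36²) / 37300 × 1.19
    = 217 × 2.1 × 0.8704 / 37300 × 1.19
    = 0.01265 m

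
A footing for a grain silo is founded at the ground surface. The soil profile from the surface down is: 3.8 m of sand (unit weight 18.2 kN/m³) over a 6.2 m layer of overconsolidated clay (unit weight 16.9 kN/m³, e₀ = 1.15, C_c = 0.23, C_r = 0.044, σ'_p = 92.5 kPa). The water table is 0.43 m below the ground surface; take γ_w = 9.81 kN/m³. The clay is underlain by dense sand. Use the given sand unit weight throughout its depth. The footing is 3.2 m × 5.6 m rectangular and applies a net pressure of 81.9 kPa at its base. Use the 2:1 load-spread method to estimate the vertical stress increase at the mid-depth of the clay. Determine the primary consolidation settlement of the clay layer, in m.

S_c ≈ 0.0101 m

Mid-depth of clay below the ground surface: z = 3.8 + 6.2/2 = 6.9 m.
Total vertical stress at mid-clay: σ_v = 18.2×3.8 + 16.9×3.1 = 121.55 kPa.
Pore pressure: u = 9.81×(6.9 − 0.43) = 63.471 kPa.
Initial effective stress: σ'_0 = σ_v − u = 121.55 − 63.471 = 58.079 kPa.
Stress increase at mid-clay by the 2:1 spreading method:
Δσ = qBL/((B+z)(L+z)) = 81.9×3.2×5.6/((3.2+6.9)(5.6+6.9)) = 11.625 kPa
Final effective stress: σ'_f = 58.079 + 11.625 = 69.704 kPa.
σ'_f = 69.704 ≤ σ'_p = 92.5 kPa, so the clay remains overconsolidated and only the recompression index applies:
S_c = C_r·H/(1+e₀)·log₁₀(σ'_f/σ'_0) = 0.044×6.2/2.15×log₁₀(69.704/58.079)
    = 0.12688 × 0.079239 = 0.01005 m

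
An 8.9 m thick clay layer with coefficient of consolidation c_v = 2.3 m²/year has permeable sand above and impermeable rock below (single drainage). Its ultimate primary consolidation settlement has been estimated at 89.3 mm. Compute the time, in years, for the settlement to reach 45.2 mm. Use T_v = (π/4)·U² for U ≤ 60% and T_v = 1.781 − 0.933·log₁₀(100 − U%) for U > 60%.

Drainage path length: H_d = H = 8.9 m (single drainage).
U = S(t)/S_ult = 45.2/89.3 = 0.5062.
U ≤ 60%: T_v = (π/4)·U² = (π/4)×0.50616² = 0.20122.
t = T_v·H_d²/c_v = 0.20122×8.9²/2.3 = 6.93 years.

t ≈ 6.93 years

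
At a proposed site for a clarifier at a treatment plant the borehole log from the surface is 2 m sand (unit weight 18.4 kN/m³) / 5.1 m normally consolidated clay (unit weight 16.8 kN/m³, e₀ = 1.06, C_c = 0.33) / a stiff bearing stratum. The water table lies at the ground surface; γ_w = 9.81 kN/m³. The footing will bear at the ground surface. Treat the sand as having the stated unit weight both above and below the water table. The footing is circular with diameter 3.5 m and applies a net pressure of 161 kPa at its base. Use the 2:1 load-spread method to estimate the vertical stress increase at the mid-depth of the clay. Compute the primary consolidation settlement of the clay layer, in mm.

Mid-depth of clay below the ground surface: z = 2 + 5.1/2 = 4.55 m.
Total vertical stress at mid-clay: σ_v = 18.4×2 + 16.8×2.55 = 79.64 kPa.
Pore pressure: u = 9.81×(4.55 − 0) = 44.636 kPa.
Initial effective stress: σ'_0 = σ_v − u = 79.64 − 44.636 = 35.004 kPa.
Stress increase at mid-clay by the 2:1 spreading method:
Δσ ≈ qD²/(D+z)² = 161×3.5²/(3.5+4.55)² = 30.435 kPa
Final effective stress: σ'_f = σ'_0 + Δσ = 35.004 + 30.435 = 65.439 kPa.
Normally consolidated clay, so the full stress increment lies on the virgin compression line:
S_c = C_c·H/(1+e₀)·log₁₀(σ'_f/σ'_0) = 0.33×5.1/(1+1.06)×log₁₀(65.439/35.004)
    = 0.81699 × 0.27172 = 0.222 m

S_c ≈ 222 mm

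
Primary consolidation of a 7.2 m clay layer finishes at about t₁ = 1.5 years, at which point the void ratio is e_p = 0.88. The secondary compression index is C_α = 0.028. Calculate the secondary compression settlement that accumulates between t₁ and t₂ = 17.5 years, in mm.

S_s ≈ 114 mm

Secondary compression: S_s = C_α·H/(1+e_p)·log₁₀(t₂/t₁)
S_s = 0.028×7.2/(1+0.88)×log₁₀(17.5/1.5)
    = 0.1072 × 1.067 = 0.1144 m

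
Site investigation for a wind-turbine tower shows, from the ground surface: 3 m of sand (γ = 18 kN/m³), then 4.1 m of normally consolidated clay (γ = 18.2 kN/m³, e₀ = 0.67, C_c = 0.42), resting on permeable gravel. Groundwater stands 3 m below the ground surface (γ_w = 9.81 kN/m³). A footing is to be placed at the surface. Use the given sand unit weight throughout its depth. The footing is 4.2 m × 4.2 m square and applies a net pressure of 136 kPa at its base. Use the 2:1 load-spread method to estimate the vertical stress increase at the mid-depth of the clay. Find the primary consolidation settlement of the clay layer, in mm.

Mid-depth of clay below the ground surface: z = 3 + 4.1/2 = 5.05 m.
Total vertical stress at mid-clay: σ_v = 18×3 + 18.2×2.05 = 91.31 kPa.
Pore pressure: u = 9.81×(5.05 − 3) = 20.11 kPa.
Initial effective stress: σ'_0 = σ_v − u = 91.31 − 20.11 = 71.2 kPa.
Stress increase at mid-clay by the 2:1 spreading method:
Δσ = qBL/((B+z)(L+z)) = 136×4.2×4.2/((4.2+5.05)(4.2+5.05)) = 28.038 kPa
Final effective stress: σ'_f = σ'_0 + Δσ = 71.2 + 28.038 = 99.238 kPa.
Normally consolidated clay, so the full stress increment lies on the virgin compression line:
S_c = C_c·H/(1+e₀)·log₁₀(σ'_f/σ'_0) = 0.42×4.1/(1+0.67)×log₁₀(99.238/71.2)
    = 1.0311 × 0.1442 = 0.1487 m

S_c ≈ 149 mm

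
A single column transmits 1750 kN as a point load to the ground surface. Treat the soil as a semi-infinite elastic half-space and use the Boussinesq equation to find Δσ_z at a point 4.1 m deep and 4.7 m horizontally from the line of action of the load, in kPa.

Δσ_z ≈ 6.1 kPa

Boussinesq vertical stress below a point load on an elastic half-space:
Δσ_z = 3P/(2πz²) · [1 + (r/z)²]^(−5/2)
r/z = 4.7/4.1 = 1.1463; [1+(r/z)²]^(−5/2) = 0.12276.
Δσ_z = 3×1750/(2π×4.1²) × 0.12276 = 49.706 × 0.12276 = 6.102 kPa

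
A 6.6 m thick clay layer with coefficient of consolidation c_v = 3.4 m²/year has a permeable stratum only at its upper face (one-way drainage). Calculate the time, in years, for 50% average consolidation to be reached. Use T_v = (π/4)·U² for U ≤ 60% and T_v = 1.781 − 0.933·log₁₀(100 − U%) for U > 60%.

Drainage path length: H_d = H = 6.6 m (single drainage).
U ≤ 60%: T_v = (π/4)·U² = (π/4)×0.5² = 0.19635.
t = T_v·H_d²/c_v = 0.19635×6.6²/3.4 = 2.516 years.

t ≈ 2.52 years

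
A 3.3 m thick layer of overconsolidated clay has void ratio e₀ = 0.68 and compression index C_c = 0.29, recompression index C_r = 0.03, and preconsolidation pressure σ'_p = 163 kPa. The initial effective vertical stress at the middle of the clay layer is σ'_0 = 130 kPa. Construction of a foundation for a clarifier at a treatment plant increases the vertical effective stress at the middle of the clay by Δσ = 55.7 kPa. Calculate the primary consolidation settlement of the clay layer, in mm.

Final effective stress: σ'_f = 130 + 55.7 = 185.7 kPa.
σ'_f = 185.7 > σ'_p = 163 kPa, so the stress path crosses the preconsolidation pressure — recompression up to σ'_p, then virgin compression beyond:
S_c = H/(1+e₀)·[C_r·log₁₀(σ'_p/σ'_0) + C_c·log₁₀(σ'_f/σ'_p)]
    = 3.3/1.68 × [0.03×log₁₀(163/130) + 0.29×log₁₀(185.7/163)]
    = 1.9643 × [0.0029473 + 0.016421] = 0.03805 m

S_c ≈ 38 mm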